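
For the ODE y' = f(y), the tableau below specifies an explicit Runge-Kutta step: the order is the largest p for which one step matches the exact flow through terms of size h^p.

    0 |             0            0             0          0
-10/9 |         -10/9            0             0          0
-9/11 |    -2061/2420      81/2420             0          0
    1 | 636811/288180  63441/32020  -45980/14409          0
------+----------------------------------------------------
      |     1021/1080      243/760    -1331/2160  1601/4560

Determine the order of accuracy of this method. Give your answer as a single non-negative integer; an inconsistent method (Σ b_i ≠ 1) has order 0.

4

b = (1021/1080, 243/760, -1331/2160, 1601/4560)
c = (0, -10/9, -9/11, 1)
Ac = (0, 0, -9/242, 1311/3202)
Σ b_i: 1021/1080·1 + 243/760·1 + (-1331/2160)·1 + 1601/4560·1 = 1 ✓
b·c: 243/760·(-10/9) + (-1331/2160)·(-9/11) + 1601/4560·1 = 1/2 ✓
b·c²: 243/760·100/81 + (-1331/2160)·81/121 + 1601/4560·1 = 1/3 ✓
b·Ac: (-1331/2160)·(-9/242) + 1601/4560·1311/3202 = 1/6 ✓
b·c³: 243/760·(-1000/729) + (-1331/2160)·(-729/1331) + 1601/4560·1 = 1/4 ✓
b·(c∘Ac): (-1331/2160)·81/2662 + 1601/4560·1311/3202 = 1/8 ✓
b·Ac²: (-1331/2160)·5/121 + 1601/4560·4465/14409 = 1/12 ✓
b·A²c: 1601/4560·190/1601 = 1/24 ✓; 4 stages ⇒ order 4.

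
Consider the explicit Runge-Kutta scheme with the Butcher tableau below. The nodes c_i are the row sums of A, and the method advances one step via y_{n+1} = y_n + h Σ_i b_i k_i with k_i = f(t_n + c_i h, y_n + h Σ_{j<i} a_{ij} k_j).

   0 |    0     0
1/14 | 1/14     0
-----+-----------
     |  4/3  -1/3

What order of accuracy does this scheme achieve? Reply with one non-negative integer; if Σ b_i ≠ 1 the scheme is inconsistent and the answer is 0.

b = (4/3, -1/3)
c = (0, 1/14)
Σ b_i: 4/3·1 + (-1/3)·1 = 1 ✓
b·c: (-1/3)·1/14 = -1/42 ≠ 1/2 ⇒ order 1.

1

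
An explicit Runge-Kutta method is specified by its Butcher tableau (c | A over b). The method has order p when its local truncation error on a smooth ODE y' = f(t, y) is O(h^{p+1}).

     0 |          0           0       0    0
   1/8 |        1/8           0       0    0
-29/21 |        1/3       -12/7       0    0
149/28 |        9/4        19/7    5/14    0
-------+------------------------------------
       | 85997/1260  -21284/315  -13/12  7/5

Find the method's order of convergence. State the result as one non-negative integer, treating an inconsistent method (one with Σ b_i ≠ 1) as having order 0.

b = (85997/1260, -21284/315, -13/12, 7/5)
c = (0, 1/8, -29/21, 149/28)
Ac = (0, 0, -3/14, -181/1176)
Σ b_i: 85997/1260·1 + (-21284/315)·1 + (-13/12)·1 + 7/5·1 = 1 ✓
b·c: (-21284/315)·1/8 + (-13/12)·(-29/21) + 7/5·149/28 = 1/2 ✓
b·c²: (-21284/315)·1/64 + (-13/12)·841/441 + 7/5·22201/784 = 966397/26460 ≠ 1/3 ⇒ order 2.
b·Ac: (-13/12)·(-3/14) + 7/5·(-181/1176) = 1/60 ≠ 1/6

2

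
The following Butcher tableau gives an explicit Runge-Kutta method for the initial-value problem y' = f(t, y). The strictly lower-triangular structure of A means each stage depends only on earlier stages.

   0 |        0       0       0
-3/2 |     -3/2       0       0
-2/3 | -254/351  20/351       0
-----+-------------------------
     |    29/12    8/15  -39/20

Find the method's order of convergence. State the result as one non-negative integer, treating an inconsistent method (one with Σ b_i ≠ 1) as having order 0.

3

b = (29/12, 8/15, -39/20)
c = (0, -3/2, -2/3)
Ac = (0, 0, -10/117)
Σ b_i: 29/12·1 + 8/15·1 + (-39/20)·1 = 1 ✓
b·c: 8/15·(-3/2) + (-39/20)·(-2/3) = 1/2 ✓
b·c²: 8/15·9/4 + (-39/20)·4/9 = 1/3 ✓
b·Ac: (-39/20)·(-10/117) = 1/6 ✓; 3 stages ⇒ order 3.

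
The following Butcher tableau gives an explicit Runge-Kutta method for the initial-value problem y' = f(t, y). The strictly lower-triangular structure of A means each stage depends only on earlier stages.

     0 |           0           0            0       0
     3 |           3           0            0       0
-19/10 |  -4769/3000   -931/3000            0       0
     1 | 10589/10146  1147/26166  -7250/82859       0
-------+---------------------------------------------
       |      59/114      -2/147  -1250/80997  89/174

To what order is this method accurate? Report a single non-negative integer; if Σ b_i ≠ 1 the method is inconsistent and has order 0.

4

b = (59/114, -2/147, -1250/80997, 89/174)
c = (0, 3, -19/10, 1)
Ac = (0, 0, -931/1000, 53/178)
Σ b_i: 59/114·1 + (-2/147)·1 + (-1250/80997)·1 + 89/174·1 = 1 ✓
b·c: (-2/147)·3 + (-1250/80997)·(-19/10) + 89/174·1 = 1/2 ✓
b·c²: (-2/147)·9 + (-1250/80997)·361/100 + 89/174·1 = 1/3 ✓
b·Ac: (-1250/80997)·(-931/1000) + 89/174·53/178 = 1/6 ✓
b·c³: (-2/147)·27 + (-1250/80997)·(-6859/1000) + 89/174·1 = 1/4 ✓
b·(c∘Ac): (-1250/80997)·17689/10000 + 89/174·53/178 = 1/8 ✓
b·Ac²: (-1250/80997)·(-2793/1000) + 89/174·7/89 = 1/12 ✓
b·A²c: 89/174·29/356 = 1/24 ✓; 4 stages ⇒ order 4.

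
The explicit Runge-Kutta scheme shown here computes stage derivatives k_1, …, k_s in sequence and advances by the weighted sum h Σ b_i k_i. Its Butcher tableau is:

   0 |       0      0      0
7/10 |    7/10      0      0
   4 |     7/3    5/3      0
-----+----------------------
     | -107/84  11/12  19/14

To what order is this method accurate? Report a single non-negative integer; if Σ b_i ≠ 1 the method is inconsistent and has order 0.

b = (-107/84, 11/12, 19/14)
c = (0, 7/10, 4)
Ac = (0, 0, 7/6)
Σ b_i: (-107/84)·1 + 11/12·1 + 19/14·1 = 1 ✓
b·c: 11/12·7/10 + 19/14·4 = 5099/840 ≠ 1/2 ⇒ order 1.

1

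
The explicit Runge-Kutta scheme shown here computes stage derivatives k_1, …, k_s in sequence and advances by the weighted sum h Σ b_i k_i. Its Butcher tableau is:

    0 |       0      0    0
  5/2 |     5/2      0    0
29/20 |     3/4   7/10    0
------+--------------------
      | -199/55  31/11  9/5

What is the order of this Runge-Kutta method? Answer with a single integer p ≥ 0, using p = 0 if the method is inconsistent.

b = (-199/55, 31/11, 9/5)
c = (0, 5/2, 29/20)
Ac = (0, 0, 7/4)
Σ b_i: (-199/55)·1 + 31/11·1 + 9/5·1 = 1 ✓
b·c: 31/11·5/2 + 9/5·29/20 = 10621/1100 ≠ 1/2 ⇒ order 1.

1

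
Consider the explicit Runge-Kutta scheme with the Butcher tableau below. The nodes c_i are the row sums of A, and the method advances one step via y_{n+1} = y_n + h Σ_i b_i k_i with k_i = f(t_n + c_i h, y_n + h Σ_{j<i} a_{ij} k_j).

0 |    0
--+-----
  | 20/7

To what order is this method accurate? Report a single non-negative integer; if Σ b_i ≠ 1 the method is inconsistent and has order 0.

0

b = (20/7)
c = (0)
Σ b_i: 20/7·1 = 20/7 ≠ 1 ⇒ order 0.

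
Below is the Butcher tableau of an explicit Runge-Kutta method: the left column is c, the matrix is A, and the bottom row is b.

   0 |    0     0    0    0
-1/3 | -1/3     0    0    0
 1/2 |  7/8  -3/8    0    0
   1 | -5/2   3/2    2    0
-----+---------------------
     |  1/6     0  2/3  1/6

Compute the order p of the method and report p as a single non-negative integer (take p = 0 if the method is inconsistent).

4

b = (1/6, 0, 2/3, 1/6)
c = (0, -1/3, 1/2, 1)
Ac = (0, 0, 1/8, 1/2)
Σ b_i: 1/6·1 + 2/3·1 + 1/6·1 = 1 ✓
b·c: 2/3·1/2 + 1/6·1 = 1/2 ✓
b·c²: 2/3·1/4 + 1/6·1 = 1/3 ✓
b·Ac: 2/3·1/8 + 1/6·1/2 = 1/6 ✓
b·c³: 2/3·1/8 + 1/6·1 = 1/4 ✓
b·(c∘Ac): 2/3·1/16 + 1/6·1/2 = 1/8 ✓
b·Ac²: 2/3·(-1/24) + 1/6·2/3 = 1/12 ✓
b·A²c: 1/6·1/4 = 1/24 ✓; 4 stages ⇒ order 4.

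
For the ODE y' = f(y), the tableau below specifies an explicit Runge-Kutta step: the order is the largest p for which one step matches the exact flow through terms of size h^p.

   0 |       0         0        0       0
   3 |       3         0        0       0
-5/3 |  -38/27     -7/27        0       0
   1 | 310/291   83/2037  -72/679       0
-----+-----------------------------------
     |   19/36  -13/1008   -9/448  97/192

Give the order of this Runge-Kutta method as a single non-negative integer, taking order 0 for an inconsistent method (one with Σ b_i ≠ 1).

b = (19/36, -13/1008, -9/448, 97/192)
c = (0, 3, -5/3, 1)
Ac = (0, 0, -7/9, 29/97)
Σ b_i: 19/36·1 + (-13/1008)·1 + (-9/448)·1 + 97/192·1 = 1 ✓
b·c: (-13/1008)·3 + (-9/448)·(-5/3) + 97/192·1 = 1/2 ✓
b·c²: (-13/1008)·9 + (-9/448)·25/9 + 97/192·1 = 1/3 ✓
b·Ac: (-9/448)·(-7/9) + 97/192·29/97 = 1/6 ✓
b·c³: (-13/1008)·27 + (-9/448)·(-125/27) + 97/192·1 = 1/4 ✓
b·(c∘Ac): (-9/448)·35/27 + 97/192·29/97 = 1/8 ✓
b·Ac²: (-9/448)·(-7/3) + 97/192·7/97 = 1/12 ✓
b·A²c: 97/192·8/97 = 1/24 ✓; 4 stages ⇒ order 4.

4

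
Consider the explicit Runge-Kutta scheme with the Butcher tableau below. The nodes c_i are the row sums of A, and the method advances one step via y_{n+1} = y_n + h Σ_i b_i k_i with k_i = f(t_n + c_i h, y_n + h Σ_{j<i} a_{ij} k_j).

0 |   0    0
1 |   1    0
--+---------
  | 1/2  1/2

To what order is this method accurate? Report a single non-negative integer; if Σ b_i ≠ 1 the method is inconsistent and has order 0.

b = (1/2, 1/2)
c = (0, 1)
Σ b_i: 1/2·1 + 1/2·1 = 1 ✓
b·c: 1/2·1 = 1/2 ✓; 2 stages ⇒ order 2.

2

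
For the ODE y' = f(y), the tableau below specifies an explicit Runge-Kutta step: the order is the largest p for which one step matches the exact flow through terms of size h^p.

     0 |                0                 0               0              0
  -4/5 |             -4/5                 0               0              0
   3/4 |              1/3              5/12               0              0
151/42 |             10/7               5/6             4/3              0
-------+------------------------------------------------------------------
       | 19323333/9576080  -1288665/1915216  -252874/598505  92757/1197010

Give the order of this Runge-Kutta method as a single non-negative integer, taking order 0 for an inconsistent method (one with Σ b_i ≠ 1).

3

b = (19323333/9576080, -1288665/1915216, -252874/598505, 92757/1197010)
c = (0, -4/5, 3/4, 151/42)
Ac = (0, 0, -1/3, 1/3)
Σ b_i: 19323333/9576080·1 + (-1288665/1915216)·1 + (-252874/598505)·1 + 92757/1197010·1 = 1 ✓
b·c: (-1288665/1915216)·(-4/5) + (-252874/598505)·3/4 + 92757/1197010·151/42 = 1/2 ✓
b·c²: (-1288665/1915216)·16/25 + (-252874/598505)·9/16 + 92757/1197010·22801/1764 = 1/3 ✓
b·Ac: (-252874/598505)·(-1/3) + 92757/1197010·1/3 = 1/6 ✓
b·c³: (-1288665/1915216)·(-64/125) + (-252874/598505)·27/64 + 92757/1197010·3442951/74088 = 22728033037/6032930400 ≠ 1/4 ⇒ order 3.
b·(c∘Ac): (-252874/598505)·(-1/4) + 92757/1197010·151/126 = 1425589/7182060 ≠ 1/8
b·Ac²: (-252874/598505)·4/15 + 92757/1197010·77/60 = -949679/71820600 ≠ 1/12
b·A²c: 92757/1197010·(-4/9) = -61838/1795515 ≠ 1/24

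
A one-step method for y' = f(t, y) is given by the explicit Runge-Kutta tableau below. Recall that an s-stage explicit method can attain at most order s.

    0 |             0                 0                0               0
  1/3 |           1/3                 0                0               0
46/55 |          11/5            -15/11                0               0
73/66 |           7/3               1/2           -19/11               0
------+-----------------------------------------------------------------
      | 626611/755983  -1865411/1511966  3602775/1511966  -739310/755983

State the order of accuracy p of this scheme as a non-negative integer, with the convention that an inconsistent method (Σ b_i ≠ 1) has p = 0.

3

b = (626611/755983, -1865411/1511966, 3602775/1511966, -739310/755983)
c = (0, 1/3, 46/55, 73/66)
Ac = (0, 0, -5/11, -4639/3630)
Σ b_i: 626611/755983·1 + (-1865411/1511966)·1 + 3602775/1511966·1 + (-739310/755983)·1 = 1 ✓
b·c: (-1865411/1511966)·1/3 + 3602775/1511966·46/55 + (-739310/755983)·73/66 = 1/2 ✓
b·c²: (-1865411/1511966)·1/9 + 3602775/1511966·2116/3025 + (-739310/755983)·5329/4356 = 1/3 ✓
b·Ac: 3602775/1511966·(-5/11) + (-739310/755983)·(-4639/3630) = 1/6 ✓
b·c³: (-1865411/1511966)·1/27 + 3602775/1511966·97336/166375 + (-739310/755983)·389017/287496 = 12515291/498948780 ≠ 1/4 ⇒ order 3.
b·(c∘Ac): 3602775/1511966·(-46/121) + (-739310/755983)·(-338647/239580) = 71317967/149684634 ≠ 1/8
b·Ac²: 3602775/1511966·(-5/33) + (-739310/755983)·(-690397/598950) = 573457009/748423170 ≠ 1/12
b·A²c: (-739310/755983)·95/121 = -580450/755983 ≠ 1/24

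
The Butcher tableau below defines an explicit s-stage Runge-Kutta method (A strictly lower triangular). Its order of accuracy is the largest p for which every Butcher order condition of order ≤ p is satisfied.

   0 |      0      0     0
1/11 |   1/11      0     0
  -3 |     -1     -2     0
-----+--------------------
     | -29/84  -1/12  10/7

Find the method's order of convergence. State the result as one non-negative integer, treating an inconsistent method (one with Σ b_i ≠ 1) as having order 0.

b = (-29/84, -1/12, 10/7)
c = (0, 1/11, -3)
Ac = (0, 0, -2/11)
Σ b_i: (-29/84)·1 + (-1/12)·1 + 10/7·1 = 1 ✓
b·c: (-1/12)·1/11 + 10/7·(-3) = -3967/924 ≠ 1/2 ⇒ order 1.

1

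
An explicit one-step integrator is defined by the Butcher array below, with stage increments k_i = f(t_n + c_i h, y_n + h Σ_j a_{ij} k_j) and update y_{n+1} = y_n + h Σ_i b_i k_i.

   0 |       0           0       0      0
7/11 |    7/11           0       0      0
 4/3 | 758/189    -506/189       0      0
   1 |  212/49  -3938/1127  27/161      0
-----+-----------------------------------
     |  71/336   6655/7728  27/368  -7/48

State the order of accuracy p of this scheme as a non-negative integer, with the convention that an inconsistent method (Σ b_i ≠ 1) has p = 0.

4

b = (71/336, 6655/7728, 27/368, -7/48)
c = (0, 7/11, 4/3, 1)
Ac = (0, 0, -46/27, -2)
Σ b_i: 71/336·1 + 6655/7728·1 + 27/368·1 + (-7/48)·1 = 1 ✓
b·c: 6655/7728·7/11 + 27/368·4/3 + (-7/48)·1 = 1/2 ✓
b·c²: 6655/7728·49/121 + 27/368·16/9 + (-7/48)·1 = 1/3 ✓
b·Ac: 27/368·(-46/27) + (-7/48)·(-2) = 1/6 ✓
b·c³: 6655/7728·343/1331 + 27/368·64/27 + (-7/48)·1 = 1/4 ✓
b·(c∘Ac): 27/368·(-184/81) + (-7/48)·(-2) = 1/8 ✓
b·Ac²: 27/368·(-322/297) + (-7/48)·(-86/77) = 1/12 ✓
b·A²c: (-7/48)·(-2/7) = 1/24 ✓; 4 stages ⇒ order 4.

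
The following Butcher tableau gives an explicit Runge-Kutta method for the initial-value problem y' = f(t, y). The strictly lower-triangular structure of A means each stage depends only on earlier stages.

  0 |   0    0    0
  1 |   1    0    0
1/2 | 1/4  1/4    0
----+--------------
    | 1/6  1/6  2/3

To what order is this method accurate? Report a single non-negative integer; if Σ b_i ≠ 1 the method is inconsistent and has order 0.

b = (1/6, 1/6, 2/3)
c = (0, 1, 1/2)
Ac = (0, 0, 1/4)
Σ b_i: 1/6·1 + 1/6·1 + 2/3·1 = 1 ✓
b·c: 1/6·1 + 2/3·1/2 = 1/2 ✓
b·c²: 1/6·1 + 2/3·1/4 = 1/3 ✓
b·Ac: 2/3·1/4 = 1/6 ✓; 3 stages ⇒ order 3.

3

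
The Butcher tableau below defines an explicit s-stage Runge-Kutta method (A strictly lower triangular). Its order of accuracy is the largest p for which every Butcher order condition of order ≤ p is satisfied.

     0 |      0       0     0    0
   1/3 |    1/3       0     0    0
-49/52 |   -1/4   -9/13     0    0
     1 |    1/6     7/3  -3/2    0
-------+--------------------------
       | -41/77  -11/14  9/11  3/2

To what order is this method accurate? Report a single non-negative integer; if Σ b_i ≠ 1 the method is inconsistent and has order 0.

b = (-41/77, -11/14, 9/11, 3/2)
c = (0, 1/3, -49/52, 1)
Ac = (0, 0, -3/13, 2051/936)
Σ b_i: (-41/77)·1 + (-11/14)·1 + 9/11·1 + 3/2·1 = 1 ✓
b·c: (-11/14)·1/3 + 9/11·(-49/52) + 3/2·1 = 5611/12012 ≠ 1/2 ⇒ order 1.

1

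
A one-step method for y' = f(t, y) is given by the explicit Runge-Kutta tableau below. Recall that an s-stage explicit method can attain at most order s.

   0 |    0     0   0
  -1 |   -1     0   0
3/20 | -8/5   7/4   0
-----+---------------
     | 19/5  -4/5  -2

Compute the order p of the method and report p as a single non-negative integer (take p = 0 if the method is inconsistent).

b = (19/5, -4/5, -2)
c = (0, -1, 3/20)
Ac = (0, 0, -7/4)
Σ b_i: 19/5·1 + (-4/5)·1 + (-2)·1 = 1 ✓
b·c: (-4/5)·(-1) + (-2)·3/20 = 1/2 ✓
b·c²: (-4/5)·1 + (-2)·9/400 = -169/200 ≠ 1/3 ⇒ order 2.
b·Ac: (-2)·(-7/4) = 7/2 ≠ 1/6

2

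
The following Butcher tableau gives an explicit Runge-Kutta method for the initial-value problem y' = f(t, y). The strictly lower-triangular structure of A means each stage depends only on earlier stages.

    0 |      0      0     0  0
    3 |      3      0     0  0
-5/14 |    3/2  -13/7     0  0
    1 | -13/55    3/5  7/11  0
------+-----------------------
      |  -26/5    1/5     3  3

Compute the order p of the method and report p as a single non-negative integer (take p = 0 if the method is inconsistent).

b = (-26/5, 1/5, 3, 3)
c = (0, 3, -5/14, 1)
Ac = (0, 0, -39/7, 173/110)
Σ b_i: (-26/5)·1 + 1/5·1 + 3·1 + 3·1 = 1 ✓
b·c: 1/5·3 + 3·(-5/14) + 3·1 = 177/70 ≠ 1/2 ⇒ order 1.

1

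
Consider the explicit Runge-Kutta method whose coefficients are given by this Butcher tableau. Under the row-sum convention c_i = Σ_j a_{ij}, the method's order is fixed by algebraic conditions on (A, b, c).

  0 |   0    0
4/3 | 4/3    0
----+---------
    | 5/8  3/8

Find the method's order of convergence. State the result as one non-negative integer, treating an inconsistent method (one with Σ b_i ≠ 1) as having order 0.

2

b = (5/8, 3/8)
c = (0, 4/3)
Σ b_i: 5/8·1 + 3/8·1 = 1 ✓
b·c: 3/8·4/3 = 1/2 ✓; 2 stages ⇒ order 2.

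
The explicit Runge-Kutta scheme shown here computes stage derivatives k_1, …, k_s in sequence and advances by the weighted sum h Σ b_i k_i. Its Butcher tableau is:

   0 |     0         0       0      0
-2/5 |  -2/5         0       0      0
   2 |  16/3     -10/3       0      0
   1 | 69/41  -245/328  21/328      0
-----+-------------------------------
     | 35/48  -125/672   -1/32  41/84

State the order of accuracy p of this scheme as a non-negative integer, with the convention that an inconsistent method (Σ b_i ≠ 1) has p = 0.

4

b = (35/48, -125/672, -1/32, 41/84)
c = (0, -2/5, 2, 1)
Ac = (0, 0, 4/3, 35/82)
Σ b_i: 35/48·1 + (-125/672)·1 + (-1/32)·1 + 41/84·1 = 1 ✓
b·c: (-125/672)·(-2/5) + (-1/32)·2 + 41/84·1 = 1/2 ✓
b·c²: (-125/672)·4/25 + (-1/32)·4 + 41/84·1 = 1/3 ✓
b·Ac: (-1/32)·4/3 + 41/84·35/82 = 1/6 ✓
b·c³: (-125/672)·(-8/125) + (-1/32)·8 + 41/84·1 = 1/4 ✓
b·(c∘Ac): (-1/32)·8/3 + 41/84·35/82 = 1/8 ✓
b·Ac²: (-1/32)·(-8/15) + 41/84·28/205 = 1/12 ✓
b·A²c: 41/84·7/82 = 1/24 ✓; 4 stages ⇒ order 4.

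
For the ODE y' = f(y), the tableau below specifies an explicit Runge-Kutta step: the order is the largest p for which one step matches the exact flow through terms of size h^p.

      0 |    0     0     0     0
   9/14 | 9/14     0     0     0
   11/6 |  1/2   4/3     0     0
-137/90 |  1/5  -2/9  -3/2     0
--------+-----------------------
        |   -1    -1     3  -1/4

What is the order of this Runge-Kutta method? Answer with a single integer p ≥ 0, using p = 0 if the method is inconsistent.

0

b = (-1, -1, 3, -1/4)
c = (0, 9/14, 11/6, -137/90)
Ac = (0, 0, 6/7, -81/28)
Σ b_i: (-1)·1 + (-1)·1 + 3·1 + (-1/4)·1 = 3/4 ≠ 1 ⇒ order 0.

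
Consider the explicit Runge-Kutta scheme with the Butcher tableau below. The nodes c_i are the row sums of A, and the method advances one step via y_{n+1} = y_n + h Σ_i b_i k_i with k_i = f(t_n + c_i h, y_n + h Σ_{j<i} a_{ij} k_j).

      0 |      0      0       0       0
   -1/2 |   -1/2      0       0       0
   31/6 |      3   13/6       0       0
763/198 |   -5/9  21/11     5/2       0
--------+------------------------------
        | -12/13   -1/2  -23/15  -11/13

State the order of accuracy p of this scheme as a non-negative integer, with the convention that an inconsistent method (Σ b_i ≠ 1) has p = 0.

0

b = (-12/13, -1/2, -23/15, -11/13)
c = (0, -1/2, 31/6, 763/198)
Ac = (0, 0, -13/12, 1579/132)
Σ b_i: (-12/13)·1 + (-1/2)·1 + (-23/15)·1 + (-11/13)·1 = -1483/390 ≠ 1 ⇒ order 0.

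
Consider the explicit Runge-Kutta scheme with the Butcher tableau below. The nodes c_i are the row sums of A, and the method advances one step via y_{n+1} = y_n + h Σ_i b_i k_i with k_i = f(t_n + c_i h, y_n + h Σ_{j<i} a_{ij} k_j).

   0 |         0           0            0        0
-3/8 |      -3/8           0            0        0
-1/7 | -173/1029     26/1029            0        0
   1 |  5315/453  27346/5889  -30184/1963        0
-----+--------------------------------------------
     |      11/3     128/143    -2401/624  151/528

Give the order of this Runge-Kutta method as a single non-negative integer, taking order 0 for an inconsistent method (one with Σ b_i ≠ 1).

4

b = (11/3, 128/143, -2401/624, 151/528)
c = (0, -3/8, -1/7, 1)
Ac = (0, 0, -13/1372, 275/604)
Σ b_i: 11/3·1 + 128/143·1 + (-2401/624)·1 + 151/528·1 = 1 ✓
b·c: 128/143·(-3/8) + (-2401/624)·(-1/7) + 151/528·1 = 1/2 ✓
b·c²: 128/143·9/64 + (-2401/624)·1/49 + 151/528·1 = 1/3 ✓
b·Ac: (-2401/624)·(-13/1372) + 151/528·275/604 = 1/6 ✓
b·c³: 128/143·(-27/512) + (-2401/624)·(-1/343) + 151/528·1 = 1/4 ✓
b·(c∘Ac): (-2401/624)·13/9604 + 151/528·275/604 = 1/8 ✓
b·Ac²: (-2401/624)·39/10976 + 151/528·1639/4832 = 1/12 ✓
b·A²c: 151/528·22/151 = 1/24 ✓; 4 stages ⇒ order 4.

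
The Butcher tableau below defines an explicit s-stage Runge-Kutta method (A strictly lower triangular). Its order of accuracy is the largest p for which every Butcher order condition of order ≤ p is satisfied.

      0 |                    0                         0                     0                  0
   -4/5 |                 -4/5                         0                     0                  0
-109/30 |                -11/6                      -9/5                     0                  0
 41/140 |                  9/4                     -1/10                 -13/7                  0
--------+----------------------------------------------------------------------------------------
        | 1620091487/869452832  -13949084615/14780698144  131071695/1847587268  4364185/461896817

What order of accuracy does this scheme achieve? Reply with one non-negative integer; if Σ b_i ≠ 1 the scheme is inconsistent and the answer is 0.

3

b = (1620091487/869452832, -13949084615/14780698144, 131071695/1847587268, 4364185/461896817)
c = (0, -4/5, -109/30, 41/140)
Ac = (0, 0, 36/25, 7169/1050)
Σ b_i: 1620091487/869452832·1 + (-13949084615/14780698144)·1 + 131071695/1847587268·1 + 4364185/461896817·1 = 1 ✓
b·c: (-13949084615/14780698144)·(-4/5) + 131071695/1847587268·(-109/30) + 4364185/461896817·41/140 = 1/2 ✓
b·c²: (-13949084615/14780698144)·16/25 + 131071695/1847587268·11881/900 + 4364185/461896817·1681/19600 = 1/3 ✓
b·Ac: 131071695/1847587268·36/25 + 4364185/461896817·7169/1050 = 1/6 ✓
b·c³: (-13949084615/14780698144)·(-64/125) + 131071695/1847587268·(-1295029/27000) + 4364185/461896817·68921/2744000 = -7995141381697/2738776420800 ≠ 1/4 ⇒ order 3.
b·(c∘Ac): 131071695/1847587268·(-654/125) + 4364185/461896817·293929/147000 = -5742900527/16302240600 ≠ 1/8
b·Ac²: 131071695/1847587268·(-144/125) + 4364185/461896817·(-774281/31500) = -1535525359/4890672180 ≠ 1/12
b·A²c: 4364185/461896817·(-468/175) = -58355388/2309484085 ≠ 1/24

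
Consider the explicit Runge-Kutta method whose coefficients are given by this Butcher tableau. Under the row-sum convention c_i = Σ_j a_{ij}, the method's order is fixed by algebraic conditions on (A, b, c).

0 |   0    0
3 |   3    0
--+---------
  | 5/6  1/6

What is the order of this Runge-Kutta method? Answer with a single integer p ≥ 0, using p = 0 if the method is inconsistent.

2

b = (5/6, 1/6)
c = (0, 3)
Σ b_i: 5/6·1 + 1/6·1 = 1 ✓
b·c: 1/6·3 = 1/2 ✓; 2 stages ⇒ order 2.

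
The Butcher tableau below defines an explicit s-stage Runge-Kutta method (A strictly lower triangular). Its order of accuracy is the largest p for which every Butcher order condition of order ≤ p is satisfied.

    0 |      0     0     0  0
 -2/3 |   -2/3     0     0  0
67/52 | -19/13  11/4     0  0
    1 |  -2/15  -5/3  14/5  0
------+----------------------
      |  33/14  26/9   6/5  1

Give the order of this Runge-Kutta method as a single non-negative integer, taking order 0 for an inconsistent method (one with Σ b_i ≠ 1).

0

b = (33/14, 26/9, 6/5, 1)
c = (0, -2/3, 67/52, 1)
Ac = (0, 0, -11/6, 5521/1170)
Σ b_i: 33/14·1 + 26/9·1 + 6/5·1 + 1·1 = 4691/630 ≠ 1 ⇒ order 0.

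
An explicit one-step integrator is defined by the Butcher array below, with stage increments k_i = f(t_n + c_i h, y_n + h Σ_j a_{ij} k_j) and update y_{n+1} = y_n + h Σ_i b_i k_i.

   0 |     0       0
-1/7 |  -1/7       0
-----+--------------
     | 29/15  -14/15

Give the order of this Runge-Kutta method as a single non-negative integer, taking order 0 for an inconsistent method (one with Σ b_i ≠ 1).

1

b = (29/15, -14/15)
c = (0, -1/7)
Σ b_i: 29/15·1 + (-14/15)·1 = 1 ✓
b·c: (-14/15)·(-1/7) = 2/15 ≠ 1/2 ⇒ order 1.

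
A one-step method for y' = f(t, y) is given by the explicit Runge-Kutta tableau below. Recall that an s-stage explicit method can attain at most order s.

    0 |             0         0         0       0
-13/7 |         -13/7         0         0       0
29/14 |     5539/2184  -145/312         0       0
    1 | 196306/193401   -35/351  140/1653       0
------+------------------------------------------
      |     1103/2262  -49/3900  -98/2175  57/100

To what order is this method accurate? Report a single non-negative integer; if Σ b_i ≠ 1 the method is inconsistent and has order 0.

4

b = (1103/2262, -49/3900, -98/2175, 57/100)
c = (0, -13/7, 29/14, 1)
Ac = (0, 0, 145/168, 185/513)
Σ b_i: 1103/2262·1 + (-49/3900)·1 + (-98/2175)·1 + 57/100·1 = 1 ✓
b·c: (-49/3900)·(-13/7) + (-98/2175)·29/14 + 57/100·1 = 1/2 ✓
b·c²: (-49/3900)·169/49 + (-98/2175)·841/196 + 57/100·1 = 1/3 ✓
b·Ac: (-98/2175)·145/168 + 57/100·185/513 = 1/6 ✓
b·c³: (-49/3900)·(-2197/343) + (-98/2175)·24389/2744 + 57/100·1 = 1/4 ✓
b·(c∘Ac): (-98/2175)·4205/2352 + 57/100·185/513 = 1/8 ✓
b·Ac²: (-98/2175)·(-1885/1176) + 57/100·10/513 = 1/12 ✓
b·A²c: 57/100·25/342 = 1/24 ✓; 4 stages ⇒ order 4.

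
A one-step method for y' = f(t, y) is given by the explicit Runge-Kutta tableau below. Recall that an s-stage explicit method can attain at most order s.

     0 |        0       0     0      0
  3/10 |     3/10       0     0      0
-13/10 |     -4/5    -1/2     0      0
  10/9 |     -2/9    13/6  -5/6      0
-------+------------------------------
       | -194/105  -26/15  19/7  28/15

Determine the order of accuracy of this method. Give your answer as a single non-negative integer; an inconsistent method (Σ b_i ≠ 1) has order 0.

1

b = (-194/105, -26/15, 19/7, 28/15)
c = (0, 3/10, -13/10, 10/9)
Ac = (0, 0, -3/20, 26/15)
Σ b_i: (-194/105)·1 + (-26/15)·1 + 19/7·1 + 28/15·1 = 1 ✓
b·c: (-26/15)·3/10 + 19/7·(-13/10) + 28/15·10/9 = -18659/9450 ≠ 1/2 ⇒ order 1.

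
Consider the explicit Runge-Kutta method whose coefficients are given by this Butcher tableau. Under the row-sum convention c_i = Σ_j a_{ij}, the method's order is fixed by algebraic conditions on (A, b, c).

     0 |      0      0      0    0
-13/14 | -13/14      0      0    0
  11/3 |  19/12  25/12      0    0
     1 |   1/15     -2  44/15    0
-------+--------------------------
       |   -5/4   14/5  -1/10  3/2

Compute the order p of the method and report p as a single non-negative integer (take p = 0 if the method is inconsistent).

b = (-5/4, 14/5, -1/10, 3/2)
c = (0, -13/14, 11/3, 1)
Ac = (0, 0, -325/168, 3973/315)
Σ b_i: (-5/4)·1 + 14/5·1 + (-1/10)·1 + 3/2·1 = 59/20 ≠ 1 ⇒ order 0.

0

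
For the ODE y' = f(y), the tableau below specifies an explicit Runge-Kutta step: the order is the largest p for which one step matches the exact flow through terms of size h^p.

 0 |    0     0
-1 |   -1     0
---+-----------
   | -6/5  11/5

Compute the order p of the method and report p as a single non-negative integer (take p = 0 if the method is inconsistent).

b = (-6/5, 11/5)
c = (0, -1)
Σ b_i: (-6/5)·1 + 11/5·1 = 1 ✓
b·c: 11/5·(-1) = -11/5 ≠ 1/2 ⇒ order 1.

1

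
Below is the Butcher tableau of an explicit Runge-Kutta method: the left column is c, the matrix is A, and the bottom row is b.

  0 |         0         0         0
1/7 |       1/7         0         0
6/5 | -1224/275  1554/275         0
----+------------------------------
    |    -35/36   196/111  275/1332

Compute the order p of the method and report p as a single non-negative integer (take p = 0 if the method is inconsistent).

b = (-35/36, 196/111, 275/1332)
c = (0, 1/7, 6/5)
Ac = (0, 0, 222/275)
Σ b_i: (-35/36)·1 + 196/111·1 + 275/1332·1 = 1 ✓
b·c: 196/111·1/7 + 275/1332·6/5 = 1/2 ✓
b·c²: 196/111·1/49 + 275/1332·36/25 = 1/3 ✓
b·Ac: 275/1332·222/275 = 1/6 ✓; 3 stages ⇒ order 3.

3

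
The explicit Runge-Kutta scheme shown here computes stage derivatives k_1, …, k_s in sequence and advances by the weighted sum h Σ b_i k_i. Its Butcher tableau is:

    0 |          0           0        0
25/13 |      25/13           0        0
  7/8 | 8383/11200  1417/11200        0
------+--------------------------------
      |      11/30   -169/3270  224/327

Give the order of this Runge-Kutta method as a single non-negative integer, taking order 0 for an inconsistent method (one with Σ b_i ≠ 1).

b = (11/30, -169/3270, 224/327)
c = (0, 25/13, 7/8)
Ac = (0, 0, 109/448)
Σ b_i: 11/30·1 + (-169/3270)·1 + 224/327·1 = 1 ✓
b·c: (-169/3270)·25/13 + 224/327·7/8 = 1/2 ✓
b·c²: (-169/3270)·625/169 + 224/327·49/64 = 1/3 ✓
b·Ac: 224/327·109/448 = 1/6 ✓; 3 stages ⇒ order 3.

3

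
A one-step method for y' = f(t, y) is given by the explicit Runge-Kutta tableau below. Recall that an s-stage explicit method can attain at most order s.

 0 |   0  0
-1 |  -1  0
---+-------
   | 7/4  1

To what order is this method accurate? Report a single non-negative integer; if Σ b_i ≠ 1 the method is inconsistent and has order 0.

b = (7/4, 1)
c = (0, -1)
Σ b_i: 7/4·1 + 1·1 = 11/4 ≠ 1 ⇒ order 0.

0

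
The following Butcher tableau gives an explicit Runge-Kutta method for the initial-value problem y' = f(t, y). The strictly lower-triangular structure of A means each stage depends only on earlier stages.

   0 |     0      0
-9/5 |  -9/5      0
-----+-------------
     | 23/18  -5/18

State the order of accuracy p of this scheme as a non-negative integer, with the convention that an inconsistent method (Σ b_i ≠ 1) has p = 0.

b = (23/18, -5/18)
c = (0, -9/5)
Σ b_i: 23/18·1 + (-5/18)·1 = 1 ✓
b·c: (-5/18)·(-9/5) = 1/2 ✓; 2 stages ⇒ order 2.

2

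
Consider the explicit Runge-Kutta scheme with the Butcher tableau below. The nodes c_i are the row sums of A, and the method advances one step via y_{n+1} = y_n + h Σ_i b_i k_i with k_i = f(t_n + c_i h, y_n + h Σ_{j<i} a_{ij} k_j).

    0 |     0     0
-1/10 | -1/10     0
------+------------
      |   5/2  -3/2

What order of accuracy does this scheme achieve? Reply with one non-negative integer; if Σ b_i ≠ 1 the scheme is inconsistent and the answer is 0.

b = (5/2, -3/2)
c = (0, -1/10)
Σ b_i: 5/2·1 + (-3/2)·1 = 1 ✓
b·c: (-3/2)·(-1/10) = 3/20 ≠ 1/2 ⇒ order 1.

1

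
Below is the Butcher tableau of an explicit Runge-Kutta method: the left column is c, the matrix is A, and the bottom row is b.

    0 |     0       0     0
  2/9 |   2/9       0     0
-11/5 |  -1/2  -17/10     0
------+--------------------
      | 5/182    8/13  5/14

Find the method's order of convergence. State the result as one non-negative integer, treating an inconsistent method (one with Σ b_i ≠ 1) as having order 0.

b = (5/182, 8/13, 5/14)
c = (0, 2/9, -11/5)
Ac = (0, 0, -17/45)
Σ b_i: 5/182·1 + 8/13·1 + 5/14·1 = 1 ✓
b·c: 8/13·2/9 + 5/14·(-11/5) = -1063/1638 ≠ 1/2 ⇒ order 1.

1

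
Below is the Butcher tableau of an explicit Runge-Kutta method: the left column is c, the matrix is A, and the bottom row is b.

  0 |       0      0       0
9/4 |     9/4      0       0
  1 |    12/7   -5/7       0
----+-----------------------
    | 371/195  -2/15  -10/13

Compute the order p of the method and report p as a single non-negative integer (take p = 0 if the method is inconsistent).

1

b = (371/195, -2/15, -10/13)
c = (0, 9/4, 1)
Ac = (0, 0, -45/28)
Σ b_i: 371/195·1 + (-2/15)·1 + (-10/13)·1 = 1 ✓
b·c: (-2/15)·9/4 + (-10/13)·1 = -139/130 ≠ 1/2 ⇒ order 1.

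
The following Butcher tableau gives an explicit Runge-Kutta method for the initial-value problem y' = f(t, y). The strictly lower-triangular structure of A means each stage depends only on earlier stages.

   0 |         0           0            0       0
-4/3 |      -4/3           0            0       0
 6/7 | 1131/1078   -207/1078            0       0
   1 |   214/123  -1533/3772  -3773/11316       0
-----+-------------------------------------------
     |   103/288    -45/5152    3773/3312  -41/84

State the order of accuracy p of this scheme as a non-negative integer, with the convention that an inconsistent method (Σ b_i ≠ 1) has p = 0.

b = (103/288, -45/5152, 3773/3312, -41/84)
c = (0, -4/3, 6/7, 1)
Ac = (0, 0, 138/539, 21/82)
Σ b_i: 103/288·1 + (-45/5152)·1 + 3773/3312·1 + (-41/84)·1 = 1 ✓
b·c: (-45/5152)·(-4/3) + 3773/3312·6/7 + (-41/84)·1 = 1/2 ✓
b·c²: (-45/5152)·16/9 + 3773/3312·36/49 + (-41/84)·1 = 1/3 ✓
b·Ac: 3773/3312·138/539 + (-41/84)·21/82 = 1/6 ✓
b·c³: (-45/5152)·(-64/27) + 3773/3312·216/343 + (-41/84)·1 = 1/4 ✓
b·(c∘Ac): 3773/3312·828/3773 + (-41/84)·21/82 = 1/8 ✓
b·Ac²: 3773/3312·(-184/539) + (-41/84)·(-119/123) = 1/12 ✓
b·A²c: (-41/84)·(-7/82) = 1/24 ✓; 4 stages ⇒ order 4.

4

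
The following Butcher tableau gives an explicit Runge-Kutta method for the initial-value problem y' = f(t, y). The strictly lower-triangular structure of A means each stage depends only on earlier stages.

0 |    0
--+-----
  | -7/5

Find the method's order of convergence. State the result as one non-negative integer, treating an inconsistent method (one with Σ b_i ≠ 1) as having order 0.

b = (-7/5)
c = (0)
Σ b_i: (-7/5)·1 = -7/5 ≠ 1 ⇒ order 0.

0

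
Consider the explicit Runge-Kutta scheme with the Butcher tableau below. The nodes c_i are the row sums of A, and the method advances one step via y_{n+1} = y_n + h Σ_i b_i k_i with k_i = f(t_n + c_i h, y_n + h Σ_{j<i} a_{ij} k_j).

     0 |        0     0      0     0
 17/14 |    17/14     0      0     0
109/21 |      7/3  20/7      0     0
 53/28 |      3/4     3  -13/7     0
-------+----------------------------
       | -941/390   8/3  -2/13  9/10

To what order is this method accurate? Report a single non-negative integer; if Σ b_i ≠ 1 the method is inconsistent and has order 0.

1

b = (-941/390, 8/3, -2/13, 9/10)
c = (0, 17/14, 109/21, 53/28)
Ac = (0, 0, 170/49, -1763/294)
Σ b_i: (-941/390)·1 + 8/3·1 + (-2/13)·1 + 9/10·1 = 1 ✓
b·c: 8/3·17/14 + (-2/13)·109/21 + 9/10·53/28 = 15081/3640 ≠ 1/2 ⇒ order 1.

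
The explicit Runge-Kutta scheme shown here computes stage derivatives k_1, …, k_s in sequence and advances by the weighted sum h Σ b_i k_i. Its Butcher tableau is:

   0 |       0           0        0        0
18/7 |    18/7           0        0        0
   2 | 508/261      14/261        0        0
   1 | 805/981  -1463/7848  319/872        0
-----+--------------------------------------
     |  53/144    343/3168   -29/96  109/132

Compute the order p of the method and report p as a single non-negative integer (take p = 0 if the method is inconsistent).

b = (53/144, 343/3168, -29/96, 109/132)
c = (0, 18/7, 2, 1)
Ac = (0, 0, 4/29, 55/218)
Σ b_i: 53/144·1 + 343/3168·1 + (-29/96)·1 + 109/132·1 = 1 ✓
b·c: 343/3168·18/7 + (-29/96)·2 + 109/132·1 = 1/2 ✓
b·c²: 343/3168·324/49 + (-29/96)·4 + 109/132·1 = 1/3 ✓
b·Ac: (-29/96)·4/29 + 109/132·55/218 = 1/6 ✓
b·c³: 343/3168·5832/343 + (-29/96)·8 + 109/132·1 = 1/4 ✓
b·(c∘Ac): (-29/96)·8/29 + 109/132·55/218 = 1/8 ✓
b·Ac²: (-29/96)·72/203 + 109/132·176/763 = 1/12 ✓
b·A²c: 109/132·11/218 = 1/24 ✓; 4 stages ⇒ order 4.

4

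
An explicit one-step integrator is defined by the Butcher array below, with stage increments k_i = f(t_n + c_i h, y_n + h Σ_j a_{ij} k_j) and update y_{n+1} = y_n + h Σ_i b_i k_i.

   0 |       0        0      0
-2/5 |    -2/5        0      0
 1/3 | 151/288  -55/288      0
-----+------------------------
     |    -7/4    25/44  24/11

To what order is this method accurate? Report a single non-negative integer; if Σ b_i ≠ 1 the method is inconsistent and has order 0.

3

b = (-7/4, 25/44, 24/11)
c = (0, -2/5, 1/3)
Ac = (0, 0, 11/144)
Σ b_i: (-7/4)·1 + 25/44·1 + 24/11·1 = 1 ✓
b·c: 25/44·(-2/5) + 24/11·1/3 = 1/2 ✓
b·c²: 25/44·4/25 + 24/11·1/9 = 1/3 ✓
b·Ac: 24/11·11/144 = 1/6 ✓; 3 stages ⇒ order 3.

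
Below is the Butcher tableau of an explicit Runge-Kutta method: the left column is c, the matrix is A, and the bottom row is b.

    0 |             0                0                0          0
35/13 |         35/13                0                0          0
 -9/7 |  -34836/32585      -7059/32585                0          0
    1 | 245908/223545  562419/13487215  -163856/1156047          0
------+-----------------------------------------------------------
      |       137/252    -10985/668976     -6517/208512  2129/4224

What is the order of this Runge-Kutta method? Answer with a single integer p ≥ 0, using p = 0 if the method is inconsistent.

b = (137/252, -10985/668976, -6517/208512, 2129/4224)
c = (0, 35/13, -9/7, 1)
Ac = (0, 0, -543/931, 627/2129)
Σ b_i: 137/252·1 + (-10985/668976)·1 + (-6517/208512)·1 + 2129/4224·1 = 1 ✓
b·c: (-10985/668976)·35/13 + (-6517/208512)·(-9/7) + 2129/4224·1 = 1/2 ✓
b·c²: (-10985/668976)·1225/169 + (-6517/208512)·81/49 + 2129/4224·1 = 1/3 ✓
b·Ac: (-6517/208512)·(-543/931) + 2129/4224·627/2129 = 1/6 ✓
b·c³: (-10985/668976)·42875/2197 + (-6517/208512)·(-729/343) + 2129/4224·1 = 1/4 ✓
b·(c∘Ac): (-6517/208512)·4887/6517 + 2129/4224·627/2129 = 1/8 ✓
b·Ac²: (-6517/208512)·(-2715/1729) + 2129/4224·1881/27677 = 1/12 ✓
b·A²c: 2129/4224·176/2129 = 1/24 ✓; 4 stages ⇒ order 4.

4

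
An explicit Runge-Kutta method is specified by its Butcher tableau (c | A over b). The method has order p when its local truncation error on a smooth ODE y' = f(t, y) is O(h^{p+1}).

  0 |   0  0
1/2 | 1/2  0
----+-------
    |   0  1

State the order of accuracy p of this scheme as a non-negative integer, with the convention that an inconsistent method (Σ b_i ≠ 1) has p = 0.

b = (0, 1)
c = (0, 1/2)
Σ b_i: 1·1 = 1 ✓
b·c: 1·1/2 = 1/2 ✓; 2 stages ⇒ order 2.

2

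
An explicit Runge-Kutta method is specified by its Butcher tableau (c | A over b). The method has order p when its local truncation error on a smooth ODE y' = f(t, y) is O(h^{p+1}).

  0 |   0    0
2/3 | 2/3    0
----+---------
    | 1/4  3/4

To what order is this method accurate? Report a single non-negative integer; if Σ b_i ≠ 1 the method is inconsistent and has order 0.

2

b = (1/4, 3/4)
c = (0, 2/3)
Σ b_i: 1/4·1 + 3/4·1 = 1 ✓
b·c: 3/4·2/3 = 1/2 ✓; 2 stages ⇒ order 2.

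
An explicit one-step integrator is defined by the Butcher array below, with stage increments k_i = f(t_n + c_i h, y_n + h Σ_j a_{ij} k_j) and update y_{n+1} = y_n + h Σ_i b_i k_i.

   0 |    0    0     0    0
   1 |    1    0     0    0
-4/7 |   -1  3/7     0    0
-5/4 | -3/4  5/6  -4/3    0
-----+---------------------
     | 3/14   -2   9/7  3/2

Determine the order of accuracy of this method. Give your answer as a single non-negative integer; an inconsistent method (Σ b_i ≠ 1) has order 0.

b = (3/14, -2, 9/7, 3/2)
c = (0, 1, -4/7, -5/4)
Ac = (0, 0, 3/7, 67/42)
Σ b_i: 3/14·1 + (-2)·1 + 9/7·1 + 3/2·1 = 1 ✓
b·c: (-2)·1 + 9/7·(-4/7) + 3/2·(-5/4) = -1807/392 ≠ 1/2 ⇒ order 1.

1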